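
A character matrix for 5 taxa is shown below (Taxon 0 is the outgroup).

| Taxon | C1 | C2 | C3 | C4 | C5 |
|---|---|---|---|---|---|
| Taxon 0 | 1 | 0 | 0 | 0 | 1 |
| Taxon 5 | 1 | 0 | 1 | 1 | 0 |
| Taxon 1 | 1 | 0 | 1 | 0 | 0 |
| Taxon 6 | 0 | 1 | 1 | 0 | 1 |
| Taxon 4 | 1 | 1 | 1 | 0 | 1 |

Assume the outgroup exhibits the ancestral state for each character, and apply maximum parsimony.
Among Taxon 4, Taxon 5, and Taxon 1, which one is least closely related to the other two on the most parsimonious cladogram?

Taxon 4

Character polarity is set by the outgroup: the derived state is whichever differs from the outgroup's state, so for C1, C5 the derived state is '0', and for the remaining characters it is '1'.
C1 (derived state '0') is unique to Taxon 6 (autapomorphy; uninformative for grouping).
Only Taxon 4 and Taxon 6 show the derived state '1' for C2, supporting them as a clade.
All ingroup taxa share the derived state '1' for C3; it defines the ingroup but does not resolve relationships within it.
C4 (derived state '1') is unique to Taxon 5 (autapomorphy; uninformative for grouping).
C5 (derived state '0') is shared by Taxon 1 and Taxon 5 — a synapomorphy uniting that clade.
Most parsimonious ingroup topology: ((Taxon 5,Taxon 1),(Taxon 6,Taxon 4)).
Taxon 1 and Taxon 5 share a more recent common ancestor with each other than either does with Taxon 4, so Taxon 4 is the least closely related of the three.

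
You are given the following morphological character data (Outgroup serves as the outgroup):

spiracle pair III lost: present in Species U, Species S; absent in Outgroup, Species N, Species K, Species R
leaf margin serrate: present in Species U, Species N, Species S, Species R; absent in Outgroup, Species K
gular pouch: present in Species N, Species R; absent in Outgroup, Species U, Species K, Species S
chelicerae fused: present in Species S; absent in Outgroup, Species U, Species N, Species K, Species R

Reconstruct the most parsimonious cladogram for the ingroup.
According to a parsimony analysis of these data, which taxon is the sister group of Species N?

Species R

The outgroup has state 'absent' for every character, so 'present' is the derived state throughout.
Only Species S and Species U show the derived state 'present' for spiracle pair III lost, supporting them as a clade.
leaf margin serrate (derived state 'present') is shared by Species N, Species R, Species S, and Species U — a synapomorphy uniting that clade.
gular pouch: derived state 'present' in Species N and Species R only — synapomorphy for {Species N, Species R}.
chelicerae fused: derived state 'present' in Species S only — an autapomorphy, so it tells us nothing about relationships among taxa.
Most parsimonious ingroup topology: (((Species U,Species S),(Species N,Species R)),Species K).
Species N and Species R form a cherry on this tree, so they are sister taxa.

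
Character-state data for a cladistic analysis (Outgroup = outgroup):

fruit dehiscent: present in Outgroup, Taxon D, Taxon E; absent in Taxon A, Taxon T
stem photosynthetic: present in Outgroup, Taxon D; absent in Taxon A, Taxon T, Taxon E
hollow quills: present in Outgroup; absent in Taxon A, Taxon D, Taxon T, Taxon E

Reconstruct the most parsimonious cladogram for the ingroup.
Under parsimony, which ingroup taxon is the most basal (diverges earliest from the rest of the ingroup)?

Taxon D

The outgroup has state 'present' for every character, so 'absent' is the derived state throughout.
fruit dehiscent (derived state 'absent') is shared by Taxon A and Taxon T — a synapomorphy uniting that clade.
Only Taxon A, Taxon E, and Taxon T show the derived state 'absent' for stem photosynthetic, supporting them as a clade.
hollow quills (derived state 'absent') is shared by all ingroup taxa — unites the whole ingroup.
Most parsimonious ingroup topology: ((Taxon E,(Taxon T,Taxon A)),Taxon D).
Taxon D is sister to the clade containing all other ingroup taxa, so it is the earliest-diverging (most basal) ingroup lineage.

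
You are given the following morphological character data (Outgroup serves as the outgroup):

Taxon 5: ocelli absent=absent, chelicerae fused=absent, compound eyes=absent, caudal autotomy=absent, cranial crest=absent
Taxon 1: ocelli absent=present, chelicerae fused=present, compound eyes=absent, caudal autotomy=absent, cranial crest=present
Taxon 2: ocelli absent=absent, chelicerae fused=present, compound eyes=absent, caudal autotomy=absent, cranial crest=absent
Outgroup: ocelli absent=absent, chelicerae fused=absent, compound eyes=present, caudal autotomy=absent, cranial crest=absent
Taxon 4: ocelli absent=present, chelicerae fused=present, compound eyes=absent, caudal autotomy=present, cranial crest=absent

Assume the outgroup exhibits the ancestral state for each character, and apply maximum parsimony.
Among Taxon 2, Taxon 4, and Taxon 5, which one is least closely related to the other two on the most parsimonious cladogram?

Character polarity is set by the outgroup: the derived state is whichever differs from the outgroup's state, so for compound eyes the derived state is 'absent', and for the remaining characters it is 'present'.
Only Taxon 1 and Taxon 4 show the derived state 'present' for ocelli absent, supporting them as a clade.
chelicerae fused (derived state 'present') is shared by Taxon 1, Taxon 2, and Taxon 4 — a synapomorphy uniting that clade.
compound eyes (derived state 'absent') is shared by all ingroup taxa — unites the whole ingroup.
caudal autotomy (derived state 'present') is unique to Taxon 4 (autapomorphy; uninformative for grouping).
cranial crest (derived state 'present') is unique to Taxon 1 (autapomorphy; uninformative for grouping).
Most parsimonious ingroup topology: (Taxon 5,(Taxon 2,(Taxon 1,Taxon 4))).
Taxon 4 and Taxon 2 share a more recent common ancestor with each other than either does with Taxon 5, so Taxon 5 is the least closely related of the three.

Taxon 5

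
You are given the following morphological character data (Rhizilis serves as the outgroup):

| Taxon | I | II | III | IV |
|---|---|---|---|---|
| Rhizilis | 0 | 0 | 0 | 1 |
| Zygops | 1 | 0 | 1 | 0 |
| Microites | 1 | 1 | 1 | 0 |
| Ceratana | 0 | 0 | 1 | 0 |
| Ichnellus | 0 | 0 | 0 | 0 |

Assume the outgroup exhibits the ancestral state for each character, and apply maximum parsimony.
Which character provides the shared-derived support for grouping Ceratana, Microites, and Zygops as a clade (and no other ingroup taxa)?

III

Character polarity is set by the outgroup: the derived state is whichever differs from the outgroup's state, so for IV the derived state is '0', and for the remaining characters it is '1'.
I (derived state '1') is shared by Microites and Zygops — a synapomorphy uniting that clade.
II (derived state '1') is unique to Microites (autapomorphy; uninformative for grouping).
Only Ceratana, Microites, and Zygops show the derived state '1' for III, supporting them as a clade.
IV (derived state '0') is shared by all ingroup taxa — unites the whole ingroup.
Most parsimonious ingroup topology: (((Zygops,Microites),Ceratana),Ichnellus).
The clade {Ceratana, Microites, Zygops} is supported by III: its derived state '1' occurs in exactly those taxa and in no other taxon (including the outgroup).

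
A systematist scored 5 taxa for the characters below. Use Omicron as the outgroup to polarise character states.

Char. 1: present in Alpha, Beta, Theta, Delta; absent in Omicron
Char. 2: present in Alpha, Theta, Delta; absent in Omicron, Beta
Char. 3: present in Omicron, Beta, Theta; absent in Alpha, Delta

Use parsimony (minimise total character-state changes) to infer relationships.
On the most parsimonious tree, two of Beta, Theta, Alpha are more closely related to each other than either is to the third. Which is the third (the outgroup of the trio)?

Character polarity is set by the outgroup: the derived state is whichever differs from the outgroup's state, so for Char. 3 the derived state is 'absent', and for the remaining characters it is 'present'.
Char. 1 (derived state 'present') is shared by all ingroup taxa — unites the whole ingroup.
Char. 2 (derived state 'present') is shared by Alpha, Delta, and Theta — a synapomorphy uniting that clade.
Char. 3 (derived state 'absent') is shared by Alpha and Delta — a synapomorphy uniting that clade.
Most parsimonious ingroup topology: (((Alpha,Delta),Theta),Beta).
Alpha and Theta share a more recent common ancestor with each other than either does with Beta, so Beta is the least closely related of the three.

Beta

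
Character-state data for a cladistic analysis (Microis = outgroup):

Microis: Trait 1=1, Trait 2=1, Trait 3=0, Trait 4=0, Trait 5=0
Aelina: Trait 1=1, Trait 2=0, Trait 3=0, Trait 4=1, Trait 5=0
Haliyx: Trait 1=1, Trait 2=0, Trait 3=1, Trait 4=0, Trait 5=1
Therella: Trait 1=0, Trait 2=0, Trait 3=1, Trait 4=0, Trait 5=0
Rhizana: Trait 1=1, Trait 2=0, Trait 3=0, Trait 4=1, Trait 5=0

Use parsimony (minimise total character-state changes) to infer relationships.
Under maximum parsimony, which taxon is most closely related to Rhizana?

Aelina

Character polarity is set by the outgroup: the derived state is whichever differs from the outgroup's state, so for Trait 1, Trait 2 the derived state is '0', and for the remaining characters it is '1'.
Trait 1: derived state '0' in Therella only — an autapomorphy, so it tells us nothing about relationships among taxa.
Trait 2 (derived state '0') is shared by all ingroup taxa — unites the whole ingroup.
Trait 3 (derived state '1') is shared by Haliyx and Therella — a synapomorphy uniting that clade.
Trait 4: derived state '1' in Aelina and Rhizana only — synapomorphy for {Aelina, Rhizana}.
Trait 5 (derived state '1') is unique to Haliyx (autapomorphy; uninformative for grouping).
Most parsimonious ingroup topology: ((Aelina,Rhizana),(Haliyx,Therella)).
Rhizana and Aelina form a cherry on this tree, so they are sister taxa.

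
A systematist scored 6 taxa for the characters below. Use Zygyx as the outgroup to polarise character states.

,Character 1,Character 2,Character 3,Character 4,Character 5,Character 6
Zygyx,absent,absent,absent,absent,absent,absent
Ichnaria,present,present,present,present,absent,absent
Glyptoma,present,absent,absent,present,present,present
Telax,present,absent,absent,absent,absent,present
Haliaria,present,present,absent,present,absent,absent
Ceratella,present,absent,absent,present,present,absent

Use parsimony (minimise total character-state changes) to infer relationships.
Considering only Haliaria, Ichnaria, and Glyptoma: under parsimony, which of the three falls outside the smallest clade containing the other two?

Glyptoma

The outgroup has state 'absent' for every character, so 'present' is the derived state throughout.
Character 1 (derived state 'present') is shared by all ingroup taxa — unites the whole ingroup.
Character 2 (derived state 'present') is shared by Haliaria and Ichnaria — a synapomorphy uniting that clade.
Character 3 (derived state 'present') is unique to Ichnaria (autapomorphy; uninformative for grouping).
Character 4: derived state 'present' in Ceratella, Glyptoma, Haliaria, and Ichnaria only — synapomorphy for {Ceratella, Glyptoma, Haliaria, Ichnaria}.
Character 5 (derived state 'present') is shared by Ceratella and Glyptoma — a synapomorphy uniting that clade.
Character 6 groups Glyptoma and Telax, which is incompatible with the clades supported by the remaining characters; treating it as convergent (homoplasy) costs fewer steps than any alternative tree.
Most parsimonious ingroup topology: (((Ichnaria,Haliaria),(Glyptoma,Ceratella)),Telax).
Ichnaria and Haliaria share a more recent common ancestor with each other than either does with Glyptoma, so Glyptoma is the least closely related of the three.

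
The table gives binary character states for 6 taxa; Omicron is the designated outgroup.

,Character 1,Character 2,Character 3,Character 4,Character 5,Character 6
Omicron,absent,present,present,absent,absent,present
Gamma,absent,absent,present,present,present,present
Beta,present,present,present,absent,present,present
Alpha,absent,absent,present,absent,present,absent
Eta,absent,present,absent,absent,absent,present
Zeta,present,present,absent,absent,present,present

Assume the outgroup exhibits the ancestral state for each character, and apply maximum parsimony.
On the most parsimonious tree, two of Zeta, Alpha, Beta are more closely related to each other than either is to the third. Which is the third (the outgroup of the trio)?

Alpha

Character polarity is set by the outgroup: the derived state is whichever differs from the outgroup's state, so for Character 2, Character 3, Character 6 the derived state is 'absent', and for the remaining characters it is 'present'.
Character 1: derived state 'present' in Beta and Zeta only — synapomorphy for {Beta, Zeta}.
Only Alpha and Gamma show the derived state 'absent' for Character 2, supporting them as a clade.
Character 3 (state 'absent') occurs in Eta and Zeta but conflicts with the nesting implied by the other characters — most parsimoniously interpreted as homoplasy.
Character 4: derived state 'present' in Gamma only — an autapomorphy, so it tells us nothing about relationships among taxa.
Only Alpha, Beta, Gamma, and Zeta show the derived state 'present' for Character 5, supporting them as a clade.
Character 6: derived state 'absent' in Alpha only — an autapomorphy, so it tells us nothing about relationships among taxa.
Most parsimonious ingroup topology: (((Alpha,Gamma),(Zeta,Beta)),Eta).
Beta and Zeta share a more recent common ancestor with each other than either does with Alpha, so Alpha is the least closely related of the three.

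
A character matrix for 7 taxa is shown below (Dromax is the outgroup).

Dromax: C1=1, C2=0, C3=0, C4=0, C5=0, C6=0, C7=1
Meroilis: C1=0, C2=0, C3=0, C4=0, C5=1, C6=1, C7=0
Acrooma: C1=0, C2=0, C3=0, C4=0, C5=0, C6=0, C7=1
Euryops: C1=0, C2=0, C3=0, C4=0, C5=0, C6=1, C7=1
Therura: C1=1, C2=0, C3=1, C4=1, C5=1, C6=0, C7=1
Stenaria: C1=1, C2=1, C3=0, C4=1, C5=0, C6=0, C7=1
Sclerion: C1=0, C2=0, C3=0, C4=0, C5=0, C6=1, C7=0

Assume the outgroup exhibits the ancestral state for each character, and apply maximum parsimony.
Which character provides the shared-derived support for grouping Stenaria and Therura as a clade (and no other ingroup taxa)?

C4

Character polarity is set by the outgroup: the derived state is whichever differs from the outgroup's state, so for C1, C7 the derived state is '0', and for the remaining characters it is '1'.
C1 (derived state '0') is shared by Acrooma, Euryops, Meroilis, and Sclerion — a synapomorphy uniting that clade.
C2: derived state '1' in Stenaria only — an autapomorphy, so it tells us nothing about relationships among taxa.
C3: derived state '1' in Therura only — an autapomorphy, so it tells us nothing about relationships among taxa.
C4 (derived state '1') is shared by Stenaria and Therura — a synapomorphy uniting that clade.
C5 (state '1') occurs in Meroilis and Therura but conflicts with the nesting implied by the other characters — most parsimoniously interpreted as homoplasy.
C6: derived state '1' in Euryops, Meroilis, and Sclerion only — synapomorphy for {Euryops, Meroilis, Sclerion}.
C7: derived state '0' in Meroilis and Sclerion only — synapomorphy for {Meroilis, Sclerion}.
Most parsimonious ingroup topology: ((((Meroilis,Sclerion),Euryops),Acrooma),(Therura,Stenaria)).
The clade {Stenaria, Therura} is supported by C4: its derived state '1' occurs in exactly those taxa and in no other taxon (including the outgroup).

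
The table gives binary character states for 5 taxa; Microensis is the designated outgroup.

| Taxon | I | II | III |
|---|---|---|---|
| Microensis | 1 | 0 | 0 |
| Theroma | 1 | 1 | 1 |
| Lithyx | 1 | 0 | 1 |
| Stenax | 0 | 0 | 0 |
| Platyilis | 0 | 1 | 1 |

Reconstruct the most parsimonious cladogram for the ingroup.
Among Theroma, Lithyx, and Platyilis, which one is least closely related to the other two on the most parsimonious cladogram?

Character polarity is set by the outgroup: the derived state is whichever differs from the outgroup's state, so for I the derived state is '0', and for the remaining characters it is '1'.
I groups Platyilis and Stenax, which is incompatible with the clades supported by the remaining characters; treating it as convergent (homoplasy) costs fewer steps than any alternative tree.
II: derived state '1' in Platyilis and Theroma only — synapomorphy for {Platyilis, Theroma}.
III (derived state '1') is shared by Lithyx, Platyilis, and Theroma — a synapomorphy uniting that clade.
Most parsimonious ingroup topology: (((Theroma,Platyilis),Lithyx),Stenax).
Platyilis and Theroma share a more recent common ancestor with each other than either does with Lithyx, so Lithyx is the least closely related of the three.

Lithyx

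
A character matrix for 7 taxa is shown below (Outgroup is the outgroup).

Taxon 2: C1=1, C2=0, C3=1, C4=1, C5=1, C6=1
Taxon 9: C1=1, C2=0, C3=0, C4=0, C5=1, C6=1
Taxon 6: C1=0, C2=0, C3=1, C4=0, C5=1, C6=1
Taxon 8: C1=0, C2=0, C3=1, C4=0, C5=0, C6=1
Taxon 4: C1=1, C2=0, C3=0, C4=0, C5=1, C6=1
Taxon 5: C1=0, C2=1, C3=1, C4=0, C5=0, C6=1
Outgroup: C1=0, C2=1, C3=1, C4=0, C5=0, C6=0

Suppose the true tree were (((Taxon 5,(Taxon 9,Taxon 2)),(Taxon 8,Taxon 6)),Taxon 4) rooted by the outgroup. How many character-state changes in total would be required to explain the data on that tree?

Map each character onto (((Taxon 5,(Taxon 9,Taxon 2)),(Taxon 8,Taxon 6)),Taxon 4) (rooted by Outgroup) and count the minimum state changes it requires (Fitch parsimony):
C1: 2; C2: 2; C3: 2; C4: 1; C5: 3; C6: 1.
Total tree length = 11.

11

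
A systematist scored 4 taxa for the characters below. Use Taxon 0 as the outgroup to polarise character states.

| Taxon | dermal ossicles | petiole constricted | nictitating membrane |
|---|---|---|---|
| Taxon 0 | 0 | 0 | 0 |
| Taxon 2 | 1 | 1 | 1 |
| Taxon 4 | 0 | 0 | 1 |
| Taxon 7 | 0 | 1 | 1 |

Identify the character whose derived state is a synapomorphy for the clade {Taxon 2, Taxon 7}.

petiole constricted

The outgroup has state '0' for every character, so '1' is the derived state throughout.
dermal ossicles (derived state '1') is unique to Taxon 2 (autapomorphy; uninformative for grouping).
Only Taxon 2 and Taxon 7 show the derived state '1' for petiole constricted, supporting them as a clade.
All ingroup taxa share the derived state '1' for nictitating membrane; it defines the ingroup but does not resolve relationships within it.
Most parsimonious ingroup topology: ((Taxon 2,Taxon 7),Taxon 4).
The clade {Taxon 2, Taxon 7} is supported by petiole constricted: its derived state '1' occurs in exactly those taxa and in no other taxon (including the outgroup).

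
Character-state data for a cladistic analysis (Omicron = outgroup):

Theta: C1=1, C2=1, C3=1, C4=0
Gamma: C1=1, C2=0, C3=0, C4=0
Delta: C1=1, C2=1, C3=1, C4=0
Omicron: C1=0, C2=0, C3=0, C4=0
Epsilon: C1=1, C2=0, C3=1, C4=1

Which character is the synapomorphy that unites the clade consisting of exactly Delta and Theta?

C2

The outgroup has state '0' for every character, so '1' is the derived state throughout.
All ingroup taxa share the derived state '1' for C1; it defines the ingroup but does not resolve relationships within it.
Only Delta and Theta show the derived state '1' for C2, supporting them as a clade.
C3 (derived state '1') is shared by Delta, Epsilon, and Theta — a synapomorphy uniting that clade.
C4 (derived state '1') is unique to Epsilon (autapomorphy; uninformative for grouping).
Most parsimonious ingroup topology: (((Delta,Theta),Epsilon),Gamma).
The clade {Delta, Theta} is supported by C2: its derived state '1' occurs in exactly those taxa and in no other taxon (including the outgroup).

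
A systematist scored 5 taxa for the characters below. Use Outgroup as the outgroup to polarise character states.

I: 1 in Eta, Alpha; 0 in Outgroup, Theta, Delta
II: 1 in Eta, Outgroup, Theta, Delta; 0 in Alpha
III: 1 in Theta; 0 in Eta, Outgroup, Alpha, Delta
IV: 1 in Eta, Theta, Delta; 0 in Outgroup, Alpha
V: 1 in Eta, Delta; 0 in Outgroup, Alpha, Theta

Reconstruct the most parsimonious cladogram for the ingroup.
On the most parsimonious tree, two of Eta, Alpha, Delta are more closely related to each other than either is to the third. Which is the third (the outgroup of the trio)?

Alpha

Character polarity is set by the outgroup: the derived state is whichever differs from the outgroup's state, so for II the derived state is '0', and for the remaining characters it is '1'.
I groups Alpha and Eta, which is incompatible with the clades supported by the remaining characters; treating it as convergent (homoplasy) costs fewer steps than any alternative tree.
II (derived state '0') is unique to Alpha (autapomorphy; uninformative for grouping).
III: derived state '1' in Theta only — an autapomorphy, so it tells us nothing about relationships among taxa.
IV (derived state '1') is shared by Delta, Eta, and Theta — a synapomorphy uniting that clade.
V: derived state '1' in Delta and Eta only — synapomorphy for {Delta, Eta}.
Most parsimonious ingroup topology: (((Delta,Eta),Theta),Alpha).
Eta and Delta share a more recent common ancestor with each other than either does with Alpha, so Alpha is the least closely related of the three.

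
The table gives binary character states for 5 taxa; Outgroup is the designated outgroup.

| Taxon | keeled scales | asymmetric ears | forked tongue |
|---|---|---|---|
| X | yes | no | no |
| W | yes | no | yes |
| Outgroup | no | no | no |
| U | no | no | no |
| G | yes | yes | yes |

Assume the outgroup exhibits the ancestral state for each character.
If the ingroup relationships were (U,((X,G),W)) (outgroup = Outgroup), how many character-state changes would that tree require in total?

4

Map each character onto (U,((X,G),W)) (rooted by Outgroup) and count the minimum state changes it requires (Fitch parsimony):
keeled scales: 1; asymmetric ears: 1; forked tongue: 2.
Total tree length = 4.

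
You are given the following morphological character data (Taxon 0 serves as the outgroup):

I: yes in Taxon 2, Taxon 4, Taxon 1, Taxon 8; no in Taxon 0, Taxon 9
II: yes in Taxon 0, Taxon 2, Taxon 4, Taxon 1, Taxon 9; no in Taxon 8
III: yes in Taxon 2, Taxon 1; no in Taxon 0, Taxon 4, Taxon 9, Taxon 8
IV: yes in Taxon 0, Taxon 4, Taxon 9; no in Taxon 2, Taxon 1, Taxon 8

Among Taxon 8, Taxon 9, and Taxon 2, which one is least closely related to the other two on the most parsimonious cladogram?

Character polarity is set by the outgroup: the derived state is whichever differs from the outgroup's state, so for II, IV the derived state is 'no', and for the remaining characters it is 'yes'.
I: derived state 'yes' in Taxon 1, Taxon 2, Taxon 4, and Taxon 8 only — synapomorphy for {Taxon 1, Taxon 2, Taxon 4, Taxon 8}.
II: derived state 'no' in Taxon 8 only — an autapomorphy, so it tells us nothing about relationships among taxa.
III: derived state 'yes' in Taxon 1 and Taxon 2 only — synapomorphy for {Taxon 1, Taxon 2}.
Only Taxon 1, Taxon 2, and Taxon 8 show the derived state 'no' for IV, supporting them as a clade.
Most parsimonious ingroup topology: ((((Taxon 2,Taxon 1),Taxon 8),Taxon 4),Taxon 9).
Taxon 8 and Taxon 2 share a more recent common ancestor with each other than either does with Taxon 9, so Taxon 9 is the least closely related of the three.

Taxon 9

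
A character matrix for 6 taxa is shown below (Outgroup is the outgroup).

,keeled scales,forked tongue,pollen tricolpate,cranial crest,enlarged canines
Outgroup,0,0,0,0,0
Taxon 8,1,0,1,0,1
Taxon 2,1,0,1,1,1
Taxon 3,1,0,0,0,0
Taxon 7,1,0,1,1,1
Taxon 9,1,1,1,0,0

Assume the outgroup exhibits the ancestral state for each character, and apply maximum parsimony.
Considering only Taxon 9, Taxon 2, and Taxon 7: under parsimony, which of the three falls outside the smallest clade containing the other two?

Taxon 9

The outgroup has state '0' for every character, so '1' is the derived state throughout.
keeled scales (derived state '1') is shared by all ingroup taxa — unites the whole ingroup.
forked tongue: derived state '1' in Taxon 9 only — an autapomorphy, so it tells us nothing about relationships among taxa.
Only Taxon 2, Taxon 7, Taxon 8, and Taxon 9 show the derived state '1' for pollen tricolpate, supporting them as a clade.
cranial crest: derived state '1' in Taxon 2 and Taxon 7 only — synapomorphy for {Taxon 2, Taxon 7}.
enlarged canines (derived state '1') is shared by Taxon 2, Taxon 7, and Taxon 8 — a synapomorphy uniting that clade.
Most parsimonious ingroup topology: (((Taxon 8,(Taxon 2,Taxon 7)),Taxon 9),Taxon 3).
Taxon 2 and Taxon 7 share a more recent common ancestor with each other than either does with Taxon 9, so Taxon 9 is the least closely related of the three.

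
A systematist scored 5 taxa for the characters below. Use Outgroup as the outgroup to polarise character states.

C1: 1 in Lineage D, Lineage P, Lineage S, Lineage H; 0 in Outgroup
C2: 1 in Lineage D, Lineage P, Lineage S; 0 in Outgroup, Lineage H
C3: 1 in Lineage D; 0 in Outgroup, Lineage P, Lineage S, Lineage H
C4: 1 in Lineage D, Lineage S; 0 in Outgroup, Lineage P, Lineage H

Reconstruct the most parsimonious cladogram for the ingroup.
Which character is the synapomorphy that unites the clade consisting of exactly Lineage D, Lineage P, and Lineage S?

The outgroup has state '0' for every character, so '1' is the derived state throughout.
C1 (derived state '1') is shared by all ingroup taxa — unites the whole ingroup.
Only Lineage D, Lineage P, and Lineage S show the derived state '1' for C2, supporting them as a clade.
C3: derived state '1' in Lineage D only — an autapomorphy, so it tells us nothing about relationships among taxa.
Only Lineage D and Lineage S show the derived state '1' for C4, supporting them as a clade.
Most parsimonious ingroup topology: ((Lineage P,(Lineage D,Lineage S)),Lineage H).
The clade {Lineage D, Lineage P, Lineage S} is supported by C2: its derived state '1' occurs in exactly those taxa and in no other taxon (including the outgroup).

C2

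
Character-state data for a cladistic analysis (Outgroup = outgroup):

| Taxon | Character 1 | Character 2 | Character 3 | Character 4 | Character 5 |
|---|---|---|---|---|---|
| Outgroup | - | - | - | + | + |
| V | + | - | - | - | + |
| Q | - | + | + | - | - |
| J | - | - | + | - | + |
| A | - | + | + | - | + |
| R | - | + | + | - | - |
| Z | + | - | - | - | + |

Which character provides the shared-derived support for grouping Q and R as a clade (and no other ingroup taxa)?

Character 5

Character polarity is set by the outgroup: the derived state is whichever differs from the outgroup's state, so for Character 4, Character 5 the derived state is '-', and for the remaining characters it is '+'.
Only V and Z show the derived state '+' for Character 1, supporting them as a clade.
Character 2: derived state '+' in A, Q, and R only — synapomorphy for {A, Q, R}.
Character 3 (derived state '+') is shared by A, J, Q, and R — a synapomorphy uniting that clade.
Character 4 (derived state '-') is shared by all ingroup taxa — unites the whole ingroup.
Character 5: derived state '-' in Q and R only — synapomorphy for {Q, R}.
Most parsimonious ingroup topology: ((V,Z),(((Q,R),A),J)).
The clade {Q, R} is supported by Character 5: its derived state '-' occurs in exactly those taxa and in no other taxon (including the outgroup).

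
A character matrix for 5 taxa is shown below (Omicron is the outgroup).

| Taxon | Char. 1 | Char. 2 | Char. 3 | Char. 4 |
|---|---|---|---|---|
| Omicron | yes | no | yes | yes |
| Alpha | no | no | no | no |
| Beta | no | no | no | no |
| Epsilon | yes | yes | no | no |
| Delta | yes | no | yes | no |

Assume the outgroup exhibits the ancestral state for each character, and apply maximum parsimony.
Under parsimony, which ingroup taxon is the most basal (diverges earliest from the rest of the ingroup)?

Character polarity is set by the outgroup: the derived state is whichever differs from the outgroup's state, so for Char. 1, Char. 3, Char. 4 the derived state is 'no', and for the remaining characters it is 'yes'.
Char. 1 (derived state 'no') is shared by Alpha and Beta — a synapomorphy uniting that clade.
Char. 2: derived state 'yes' in Epsilon only — an autapomorphy, so it tells us nothing about relationships among taxa.
Only Alpha, Beta, and Epsilon show the derived state 'no' for Char. 3, supporting them as a clade.
Char. 4 (derived state 'no') is shared by all ingroup taxa — unites the whole ingroup.
Most parsimonious ingroup topology: (((Alpha,Beta),Epsilon),Delta).
Delta is sister to the clade containing all other ingroup taxa, so it is the earliest-diverging (most basal) ingroup lineage.

Delta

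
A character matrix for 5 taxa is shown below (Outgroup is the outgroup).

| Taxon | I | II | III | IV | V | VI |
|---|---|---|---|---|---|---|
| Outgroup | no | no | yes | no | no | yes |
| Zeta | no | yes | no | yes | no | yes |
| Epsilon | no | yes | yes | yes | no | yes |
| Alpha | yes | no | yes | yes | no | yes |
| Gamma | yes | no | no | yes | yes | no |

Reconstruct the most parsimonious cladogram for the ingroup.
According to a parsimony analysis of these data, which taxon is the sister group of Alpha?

Character polarity is set by the outgroup: the derived state is whichever differs from the outgroup's state, so for III, VI the derived state is 'no', and for the remaining characters it is 'yes'.
I (derived state 'yes') is shared by Alpha and Gamma — a synapomorphy uniting that clade.
Only Epsilon and Zeta show the derived state 'yes' for II, supporting them as a clade.
III groups Gamma and Zeta, which is incompatible with the clades supported by the remaining characters; treating it as convergent (homoplasy) costs fewer steps than any alternative tree.
IV (derived state 'yes') is shared by all ingroup taxa — unites the whole ingroup.
V (derived state 'yes') is unique to Gamma (autapomorphy; uninformative for grouping).
VI (derived state 'no') is unique to Gamma (autapomorphy; uninformative for grouping).
Most parsimonious ingroup topology: ((Zeta,Epsilon),(Alpha,Gamma)).
Alpha and Gamma form a cherry on this tree, so they are sister taxa.

Gamma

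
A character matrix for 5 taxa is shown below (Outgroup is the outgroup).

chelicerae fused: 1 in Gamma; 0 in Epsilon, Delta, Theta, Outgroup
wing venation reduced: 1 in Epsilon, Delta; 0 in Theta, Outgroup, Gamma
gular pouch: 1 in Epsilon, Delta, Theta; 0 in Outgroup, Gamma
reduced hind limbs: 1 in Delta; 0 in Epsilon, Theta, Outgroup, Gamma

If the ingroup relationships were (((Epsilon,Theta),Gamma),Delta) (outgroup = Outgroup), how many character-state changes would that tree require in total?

6

Map each character onto (((Epsilon,Theta),Gamma),Delta) (rooted by Outgroup) and count the minimum state changes it requires (Fitch parsimony):
chelicerae fused: 1; wing venation reduced: 2; gular pouch: 2; reduced hind limbs: 1.
Total tree length = 6.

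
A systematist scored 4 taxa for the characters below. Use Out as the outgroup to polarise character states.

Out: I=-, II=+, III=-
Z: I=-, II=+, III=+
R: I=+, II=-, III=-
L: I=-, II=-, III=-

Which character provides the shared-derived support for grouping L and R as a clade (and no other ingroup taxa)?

Character polarity is set by the outgroup: the derived state is whichever differs from the outgroup's state, so for II the derived state is '-', and for the remaining characters it is '+'.
I: derived state '+' in R only — an autapomorphy, so it tells us nothing about relationships among taxa.
II (derived state '-') is shared by L and R — a synapomorphy uniting that clade.
III (derived state '+') is unique to Z (autapomorphy; uninformative for grouping).
Most parsimonious ingroup topology: (Z,(R,L)).
The clade {L, R} is supported by II: its derived state '-' occurs in exactly those taxa and in no other taxon (including the outgroup).

II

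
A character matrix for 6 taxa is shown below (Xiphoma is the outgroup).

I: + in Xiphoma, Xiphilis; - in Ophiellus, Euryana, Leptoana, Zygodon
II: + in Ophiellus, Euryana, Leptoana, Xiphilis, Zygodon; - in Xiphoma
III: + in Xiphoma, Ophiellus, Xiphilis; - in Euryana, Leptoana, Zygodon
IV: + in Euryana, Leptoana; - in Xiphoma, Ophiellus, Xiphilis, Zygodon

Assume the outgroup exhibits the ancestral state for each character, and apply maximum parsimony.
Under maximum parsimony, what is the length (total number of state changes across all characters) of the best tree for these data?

4

Character polarity is set by the outgroup: the derived state is whichever differs from the outgroup's state, so for I, III the derived state is '-', and for the remaining characters it is '+'.
I (derived state '-') is shared by Euryana, Leptoana, Ophiellus, and Zygodon — a synapomorphy uniting that clade.
All ingroup taxa share the derived state '+' for II; it defines the ingroup but does not resolve relationships within it.
III: derived state '-' in Euryana, Leptoana, and Zygodon only — synapomorphy for {Euryana, Leptoana, Zygodon}.
IV (derived state '+') is shared by Euryana and Leptoana — a synapomorphy uniting that clade.
Most parsimonious ingroup topology: ((Ophiellus,((Euryana,Leptoana),Zygodon)),Xiphilis).
Changes per character on this tree: I: 1; II: 1; III: 1; IV: 1.
Total = 4.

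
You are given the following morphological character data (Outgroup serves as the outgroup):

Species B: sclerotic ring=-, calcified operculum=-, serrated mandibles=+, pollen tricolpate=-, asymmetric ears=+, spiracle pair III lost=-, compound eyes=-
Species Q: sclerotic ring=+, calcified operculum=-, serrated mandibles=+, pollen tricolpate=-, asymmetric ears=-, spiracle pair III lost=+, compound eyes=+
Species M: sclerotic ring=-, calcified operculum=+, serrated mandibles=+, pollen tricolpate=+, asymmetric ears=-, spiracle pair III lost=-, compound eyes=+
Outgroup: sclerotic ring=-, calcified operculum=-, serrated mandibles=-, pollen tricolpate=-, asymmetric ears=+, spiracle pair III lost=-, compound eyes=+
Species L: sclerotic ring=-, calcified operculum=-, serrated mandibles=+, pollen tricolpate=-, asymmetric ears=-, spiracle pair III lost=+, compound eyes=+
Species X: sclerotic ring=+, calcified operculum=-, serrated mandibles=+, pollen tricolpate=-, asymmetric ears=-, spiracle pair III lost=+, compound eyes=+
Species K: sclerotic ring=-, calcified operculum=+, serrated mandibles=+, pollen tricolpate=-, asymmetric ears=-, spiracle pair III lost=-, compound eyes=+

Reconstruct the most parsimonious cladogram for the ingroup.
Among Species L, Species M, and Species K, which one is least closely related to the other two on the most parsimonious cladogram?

Species L

Character polarity is set by the outgroup: the derived state is whichever differs from the outgroup's state, so for asymmetric ears, compound eyes the derived state is '-', and for the remaining characters it is '+'.
Only Species Q and Species X show the derived state '+' for sclerotic ring, supporting them as a clade.
calcified operculum: derived state '+' in Species K and Species M only — synapomorphy for {Species K, Species M}.
All ingroup taxa share the derived state '+' for serrated mandibles; it defines the ingroup but does not resolve relationships within it.
pollen tricolpate (derived state '+') is unique to Species M (autapomorphy; uninformative for grouping).
asymmetric ears: derived state '-' in Species K, Species L, Species M, Species Q, and Species X only — synapomorphy for {Species K, Species L, Species M, Species Q, Species X}.
Only Species L, Species Q, and Species X show the derived state '+' for spiracle pair III lost, supporting them as a clade.
compound eyes: derived state '-' in Species B only — an autapomorphy, so it tells us nothing about relationships among taxa.
Most parsimonious ingroup topology: ((((Species Q,Species X),Species L),(Species K,Species M)),Species B).
Species M and Species K share a more recent common ancestor with each other than either does with Species L, so Species L is the least closely related of the three.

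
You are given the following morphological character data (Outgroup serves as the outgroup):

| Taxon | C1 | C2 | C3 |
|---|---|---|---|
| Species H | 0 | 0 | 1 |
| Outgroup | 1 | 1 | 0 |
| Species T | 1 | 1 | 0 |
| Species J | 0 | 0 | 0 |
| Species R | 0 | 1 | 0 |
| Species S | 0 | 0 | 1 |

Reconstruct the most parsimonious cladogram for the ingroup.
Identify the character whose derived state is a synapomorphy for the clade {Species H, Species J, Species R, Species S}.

Character polarity is set by the outgroup: the derived state is whichever differs from the outgroup's state, so for C1, C2 the derived state is '0', and for the remaining characters it is '1'.
C1 (derived state '0') is shared by Species H, Species J, Species R, and Species S — a synapomorphy uniting that clade.
C2: derived state '0' in Species H, Species J, and Species S only — synapomorphy for {Species H, Species J, Species S}.
C3: derived state '1' in Species H and Species S only — synapomorphy for {Species H, Species S}.
Most parsimonious ingroup topology: (((Species J,(Species H,Species S)),Species R),Species T).
The clade {Species H, Species J, Species R, Species S} is supported by C1: its derived state '0' occurs in exactly those taxa and in no other taxon (including the outgroup).

C1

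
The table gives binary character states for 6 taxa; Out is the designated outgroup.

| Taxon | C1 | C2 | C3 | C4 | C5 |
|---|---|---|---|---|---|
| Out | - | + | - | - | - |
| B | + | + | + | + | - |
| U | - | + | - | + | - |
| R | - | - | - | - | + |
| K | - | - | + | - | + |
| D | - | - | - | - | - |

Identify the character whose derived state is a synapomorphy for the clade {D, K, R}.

C2

Character polarity is set by the outgroup: the derived state is whichever differs from the outgroup's state, so for C2 the derived state is '-', and for the remaining characters it is '+'.
C1 (derived state '+') is unique to B (autapomorphy; uninformative for grouping).
C2: derived state '-' in D, K, and R only — synapomorphy for {D, K, R}.
C3 (state '+') occurs in B and K but conflicts with the nesting implied by the other characters — most parsimoniously interpreted as homoplasy.
Only B and U show the derived state '+' for C4, supporting them as a clade.
Only K and R show the derived state '+' for C5, supporting them as a clade.
Most parsimonious ingroup topology: ((B,U),((R,K),D)).
The clade {D, K, R} is supported by C2: its derived state '-' occurs in exactly those taxa and in no other taxon (including the outgroup).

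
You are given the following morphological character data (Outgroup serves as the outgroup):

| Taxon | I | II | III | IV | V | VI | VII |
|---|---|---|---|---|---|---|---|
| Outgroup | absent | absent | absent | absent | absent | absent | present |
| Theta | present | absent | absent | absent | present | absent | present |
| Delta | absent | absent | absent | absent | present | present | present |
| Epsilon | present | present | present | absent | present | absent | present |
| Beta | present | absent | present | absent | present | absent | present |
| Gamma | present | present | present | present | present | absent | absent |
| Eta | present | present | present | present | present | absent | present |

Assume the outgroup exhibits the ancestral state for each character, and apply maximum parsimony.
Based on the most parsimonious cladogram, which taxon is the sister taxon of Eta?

Gamma

Character polarity is set by the outgroup: the derived state is whichever differs from the outgroup's state, so for VII the derived state is 'absent', and for the remaining characters it is 'present'.
Only Beta, Epsilon, Eta, Gamma, and Theta show the derived state 'present' for I, supporting them as a clade.
Only Epsilon, Eta, and Gamma show the derived state 'present' for II, supporting them as a clade.
III (derived state 'present') is shared by Beta, Epsilon, Eta, and Gamma — a synapomorphy uniting that clade.
Only Eta and Gamma show the derived state 'present' for IV, supporting them as a clade.
V (derived state 'present') is shared by all ingroup taxa — unites the whole ingroup.
VI (derived state 'present') is unique to Delta (autapomorphy; uninformative for grouping).
VII (derived state 'absent') is unique to Gamma (autapomorphy; uninformative for grouping).
Most parsimonious ingroup topology: ((Theta,((Epsilon,(Gamma,Eta)),Beta)),Delta).
Eta and Gamma form a cherry on this tree, so they are sister taxa.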